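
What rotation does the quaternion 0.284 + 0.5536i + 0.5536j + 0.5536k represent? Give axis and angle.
axis = (√3/3, √3/3, √3/3), θ = 147°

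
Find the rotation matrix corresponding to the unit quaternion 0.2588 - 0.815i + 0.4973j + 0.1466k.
[[0.4624, -0.8865, 0.0184], [-0.7347, -0.3714, 0.5677], [-0.4964, -0.276, -0.8231]]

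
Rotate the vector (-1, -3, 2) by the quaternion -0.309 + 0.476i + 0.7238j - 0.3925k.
(-2.626, -2.196, 1.512)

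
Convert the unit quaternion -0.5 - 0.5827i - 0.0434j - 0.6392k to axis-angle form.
axis = (-0.6728, -0.0501, -0.7381), θ = 4π/3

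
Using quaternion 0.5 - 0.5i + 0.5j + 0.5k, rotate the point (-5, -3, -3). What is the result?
(3, -3, 5)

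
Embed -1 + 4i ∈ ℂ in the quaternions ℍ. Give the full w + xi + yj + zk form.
-1 + 4i + 0j + 0k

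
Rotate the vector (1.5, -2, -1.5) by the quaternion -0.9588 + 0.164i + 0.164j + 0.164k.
(0.993, -2.728, -0.265)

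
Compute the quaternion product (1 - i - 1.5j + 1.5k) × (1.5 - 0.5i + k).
-0.5 - 3.5i - 2j + 2.5k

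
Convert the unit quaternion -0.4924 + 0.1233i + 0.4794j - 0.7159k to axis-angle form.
axis = (0.1417, 0.5508, -0.8225), θ = 239°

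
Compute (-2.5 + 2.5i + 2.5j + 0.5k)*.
-2.5 - 2.5i - 2.5j - 0.5k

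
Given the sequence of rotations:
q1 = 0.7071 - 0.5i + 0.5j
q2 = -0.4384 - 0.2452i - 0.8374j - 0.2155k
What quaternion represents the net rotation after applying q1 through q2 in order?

q2 · q1 = -0.0139 + 0.1536i - 0.7036j - 0.6937k
-0.0139 + 0.1536i - 0.7036j - 0.6937k


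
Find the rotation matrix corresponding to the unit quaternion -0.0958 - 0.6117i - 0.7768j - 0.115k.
[[-0.2333, 0.9283, 0.2895], [0.9724, 0.2252, 0.0615], [-0.0081, 0.2959, -0.9552]]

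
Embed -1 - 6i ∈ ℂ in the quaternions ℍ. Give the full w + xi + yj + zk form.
-1 - 6i + 0j + 0k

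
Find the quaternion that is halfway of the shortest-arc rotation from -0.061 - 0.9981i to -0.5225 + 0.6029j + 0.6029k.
-0.4062 - 0.6948i + 0.4197j + 0.4197k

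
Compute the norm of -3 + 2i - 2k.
√17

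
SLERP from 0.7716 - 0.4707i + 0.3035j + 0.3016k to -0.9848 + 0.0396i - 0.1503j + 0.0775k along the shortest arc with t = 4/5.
0.9731 - 0.1332i + 0.1882j + 0.0009k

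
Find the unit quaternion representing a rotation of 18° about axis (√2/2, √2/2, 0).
0.9877 + 0.1106i + 0.1106j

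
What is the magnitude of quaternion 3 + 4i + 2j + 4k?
√45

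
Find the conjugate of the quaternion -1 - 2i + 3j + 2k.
-1 + 2i - 3j - 2k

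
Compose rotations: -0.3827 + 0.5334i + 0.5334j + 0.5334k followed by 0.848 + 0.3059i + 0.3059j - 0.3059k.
-0.4877 + 0.6616i + 0.0089j + 0.5694k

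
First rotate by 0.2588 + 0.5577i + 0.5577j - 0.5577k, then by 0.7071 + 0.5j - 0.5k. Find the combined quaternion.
-0.3747 + 0.3943i + 0.2449j - 0.8026k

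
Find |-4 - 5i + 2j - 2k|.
7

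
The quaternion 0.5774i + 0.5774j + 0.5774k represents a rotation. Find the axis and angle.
axis = (√3/3, √3/3, √3/3), θ = π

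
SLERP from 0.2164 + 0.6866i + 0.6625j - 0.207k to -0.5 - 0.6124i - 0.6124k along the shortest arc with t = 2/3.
0.4696 + 0.7484i + 0.2722j + 0.3812k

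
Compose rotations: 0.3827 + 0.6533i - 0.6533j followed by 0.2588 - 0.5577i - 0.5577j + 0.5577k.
0.099 + 0.32i - 0.0182j + 0.9421k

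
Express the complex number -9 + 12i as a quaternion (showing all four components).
-9 + 12i + 0j + 0k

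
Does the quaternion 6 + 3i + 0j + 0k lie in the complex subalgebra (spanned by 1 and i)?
Yes. The quaternion 6 + 3i has j- and k-coefficients y = z = 0, so it lies in the complex subalgebra spanned by 1 and i.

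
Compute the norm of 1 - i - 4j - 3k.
√27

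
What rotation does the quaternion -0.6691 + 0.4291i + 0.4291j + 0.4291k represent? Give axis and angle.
axis = (√3/3, √3/3, √3/3), θ = 264°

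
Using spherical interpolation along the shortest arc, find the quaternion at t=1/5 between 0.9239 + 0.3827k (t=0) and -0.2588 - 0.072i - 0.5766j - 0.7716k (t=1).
0.8496 + 0.017i + 0.1365j + 0.5092k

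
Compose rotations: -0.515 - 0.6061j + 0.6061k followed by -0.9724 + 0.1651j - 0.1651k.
0.7009 + 0.5043j - 0.5043k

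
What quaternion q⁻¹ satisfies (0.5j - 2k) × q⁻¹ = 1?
-0.1176j + 0.4706k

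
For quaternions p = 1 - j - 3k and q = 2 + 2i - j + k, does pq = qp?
No: pq = 4 - 2i - 9j - 3k ≠ 4 + 6i + 3j - 7k = qp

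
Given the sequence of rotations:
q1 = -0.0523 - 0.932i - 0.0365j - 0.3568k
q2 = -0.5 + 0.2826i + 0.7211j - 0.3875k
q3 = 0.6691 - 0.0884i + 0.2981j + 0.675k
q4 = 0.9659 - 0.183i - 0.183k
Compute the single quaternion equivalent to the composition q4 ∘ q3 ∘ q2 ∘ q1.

q2 · q1 = 0.1776 + 0.1798i + 0.4425j + 0.8604k
q3 · q2 · q1 = -0.578 + 0.0624i + 0.5464j + 0.6029k
q4 · q3 · q2 · q1 = -0.4365 + 0.266i + 0.6267j + 0.5881k
-0.4365 + 0.266i + 0.6267j + 0.5881k


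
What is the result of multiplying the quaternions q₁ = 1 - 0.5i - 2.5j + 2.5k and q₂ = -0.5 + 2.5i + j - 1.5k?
7 + 4i + 7.75j + 3k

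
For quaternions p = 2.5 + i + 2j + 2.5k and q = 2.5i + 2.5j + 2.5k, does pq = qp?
No: pq = -13.75 + 5i + 10j + 3.75k ≠ -13.75 + 7.5i + 2.5j + 8.75k = qp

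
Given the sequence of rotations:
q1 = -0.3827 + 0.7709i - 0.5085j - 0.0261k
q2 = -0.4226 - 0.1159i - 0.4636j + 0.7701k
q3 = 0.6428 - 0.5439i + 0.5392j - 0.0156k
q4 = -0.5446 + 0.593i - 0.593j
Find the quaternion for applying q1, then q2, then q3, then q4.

q2 · q1 = 0.0354 + 0.1223i + 0.983j + 0.1326k
q3 · q2 · q1 = -0.4387 + 0.1462i + 0.7212j - 0.5159k
q4 · q3 · q2 · q1 = 0.5799 - 0.0338i + 0.1733j + 0.7953k
0.5799 - 0.0338i + 0.1733j + 0.7953k


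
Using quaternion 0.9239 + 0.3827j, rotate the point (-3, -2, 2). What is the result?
(-0.707, -2, 3.536)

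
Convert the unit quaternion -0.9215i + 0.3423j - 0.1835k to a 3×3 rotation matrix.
[[0.6983, -0.6309, 0.3382], [-0.6309, -0.7657, -0.1256], [0.3382, -0.1256, -0.9327]]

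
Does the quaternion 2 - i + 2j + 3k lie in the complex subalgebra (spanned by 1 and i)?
No. The quaternion 2 - i + 2j + 3k has j-coefficient y = 2 and k-coefficient z = 3, not both zero, so it does not lie in the complex subalgebra spanned by 1 and i.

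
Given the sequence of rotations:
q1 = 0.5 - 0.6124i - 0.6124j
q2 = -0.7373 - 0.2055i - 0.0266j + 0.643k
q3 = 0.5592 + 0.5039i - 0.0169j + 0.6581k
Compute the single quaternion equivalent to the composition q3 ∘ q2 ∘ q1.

q2 · q1 = -0.5108 + 0.7425i + 0.0444j + 0.4311k
q3 · q2 · q1 = -0.9427 + 0.1213i + 0.3049j - 0.0602k
-0.9427 + 0.1213i + 0.3049j - 0.0602k


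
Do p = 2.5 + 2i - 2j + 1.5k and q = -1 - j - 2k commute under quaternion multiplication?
No: pq = -1.5 + 3.5i + 3.5j - 8.5k ≠ -1.5 - 7.5i - 4.5j - 4.5k = qp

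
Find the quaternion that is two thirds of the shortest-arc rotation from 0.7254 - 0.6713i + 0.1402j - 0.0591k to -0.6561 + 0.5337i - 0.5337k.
0.7117 - 0.6077i + 0.0497j + 0.3488k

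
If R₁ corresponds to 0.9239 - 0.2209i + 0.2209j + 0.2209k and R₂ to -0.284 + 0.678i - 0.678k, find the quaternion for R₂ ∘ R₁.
0.0372 + 0.8389i - 0.0627j - 0.5394k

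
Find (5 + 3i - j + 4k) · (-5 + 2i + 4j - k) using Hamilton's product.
-23 - 20i + 36j - 11k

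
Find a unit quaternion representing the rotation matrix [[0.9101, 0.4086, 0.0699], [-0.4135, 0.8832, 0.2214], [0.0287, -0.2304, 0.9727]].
0.9703 - 0.1164i + 0.0106j - 0.2118k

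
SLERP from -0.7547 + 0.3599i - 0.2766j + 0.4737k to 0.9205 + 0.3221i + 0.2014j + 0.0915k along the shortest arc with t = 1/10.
-0.8065 + 0.2962i - 0.2798j + 0.4285k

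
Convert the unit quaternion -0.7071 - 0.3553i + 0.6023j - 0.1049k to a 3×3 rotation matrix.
[[0.2525, -0.5763, -0.7772], [-0.2796, 0.7255, -0.6288], [0.9263, 0.3761, 0.022]]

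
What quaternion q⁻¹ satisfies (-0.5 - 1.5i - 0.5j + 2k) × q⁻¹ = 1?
-0.0741 + 0.2222i + 0.0741j - 0.2963k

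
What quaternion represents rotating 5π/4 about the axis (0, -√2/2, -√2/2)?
-0.3827 - 0.6533j - 0.6533k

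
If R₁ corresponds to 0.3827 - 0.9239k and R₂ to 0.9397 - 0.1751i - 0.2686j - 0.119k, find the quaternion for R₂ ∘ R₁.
0.2497 + 0.1811i - 0.2646j - 0.9137k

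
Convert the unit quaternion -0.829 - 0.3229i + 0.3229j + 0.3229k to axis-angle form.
axis = (-√3/3, √3/3, √3/3), θ = 292°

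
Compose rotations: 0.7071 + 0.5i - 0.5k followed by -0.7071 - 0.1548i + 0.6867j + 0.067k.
-0.3891 - 0.8064i + 0.4417j + 0.0576k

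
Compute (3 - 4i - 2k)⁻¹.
0.1034 + 0.1379i + 0.069k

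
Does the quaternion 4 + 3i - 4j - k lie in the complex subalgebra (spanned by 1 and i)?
No. The quaternion 4 + 3i - 4j - k has j-coefficient y = -4 and k-coefficient z = -1, not both zero, so it does not lie in the complex subalgebra spanned by 1 and i.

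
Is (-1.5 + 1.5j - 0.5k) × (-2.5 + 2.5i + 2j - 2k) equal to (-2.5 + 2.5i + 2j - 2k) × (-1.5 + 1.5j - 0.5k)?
No: pq = -0.25 - 5.75i - 8j + 0.5k ≠ -0.25 - 1.75i - 5.5j + 8k = qp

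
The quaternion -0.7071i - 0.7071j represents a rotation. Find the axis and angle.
axis = (-√2/2, -√2/2, 0), θ = π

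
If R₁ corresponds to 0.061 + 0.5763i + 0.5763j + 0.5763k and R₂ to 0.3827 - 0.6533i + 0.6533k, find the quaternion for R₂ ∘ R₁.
0.0233 - 0.1958i + 0.9735j - 0.1161k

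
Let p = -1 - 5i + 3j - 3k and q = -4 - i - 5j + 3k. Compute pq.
23 + 15i + 11j + 37k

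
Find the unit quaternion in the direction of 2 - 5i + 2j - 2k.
0.3288 - 0.822i + 0.3288j - 0.3288k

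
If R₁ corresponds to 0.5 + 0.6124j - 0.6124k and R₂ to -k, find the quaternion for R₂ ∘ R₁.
-0.6124 + 0.6124i - 0.5k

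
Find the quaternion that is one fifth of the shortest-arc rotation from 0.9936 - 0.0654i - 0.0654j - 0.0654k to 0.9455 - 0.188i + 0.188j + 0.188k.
0.9956 - 0.0913i - 0.0143j - 0.0143k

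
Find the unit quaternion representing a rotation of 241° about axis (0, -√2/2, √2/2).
-0.5075 - 0.6093j + 0.6093k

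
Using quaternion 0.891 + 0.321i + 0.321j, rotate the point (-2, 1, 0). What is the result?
(-1.382, 0.382, 1.716)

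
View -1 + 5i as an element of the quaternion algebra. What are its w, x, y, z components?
-1 + 5i + 0j + 0k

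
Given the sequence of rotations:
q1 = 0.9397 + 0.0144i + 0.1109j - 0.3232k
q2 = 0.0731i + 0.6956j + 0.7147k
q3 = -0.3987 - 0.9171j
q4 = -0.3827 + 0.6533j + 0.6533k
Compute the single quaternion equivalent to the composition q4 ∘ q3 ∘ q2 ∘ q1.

q2 · q1 = 0.1528 - 0.2354i + 0.6876j + 0.6697k
q3 · q2 · q1 = 0.5697 - 0.5203i - 0.4143j - 0.4829k
q4 · q3 · q2 · q1 = 0.3681 + 0.1543i + 0.1908j + 0.8969k
0.3681 + 0.1543i + 0.1908j + 0.8969k


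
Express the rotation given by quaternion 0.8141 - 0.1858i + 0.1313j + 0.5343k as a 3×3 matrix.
[[0.3946, -0.9187, 0.0152], [0.8212, 0.36, 0.4428], [-0.4123, -0.1622, 0.8965]]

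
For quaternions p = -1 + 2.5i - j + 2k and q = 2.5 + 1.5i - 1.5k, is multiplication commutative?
No: pq = -3.25 + 6.25i + 4.25j + 8k ≠ -3.25 + 3.25i - 9.25j + 5k = qp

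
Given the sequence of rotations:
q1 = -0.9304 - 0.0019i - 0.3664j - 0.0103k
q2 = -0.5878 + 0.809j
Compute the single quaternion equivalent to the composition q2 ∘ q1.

q2 · q1 = 0.8433 - 0.0072i - 0.5373j + 0.0076k
0.8433 - 0.0072i - 0.5373j + 0.0076k


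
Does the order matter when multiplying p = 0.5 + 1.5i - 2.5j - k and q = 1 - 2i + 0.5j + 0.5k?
Yes: pq = 5.25 - 0.25i - j - 5k ≠ 5.25 + 1.25i - 3.5j + 3.5k = qp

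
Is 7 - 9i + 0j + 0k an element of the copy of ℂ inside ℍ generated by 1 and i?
Yes. The quaternion 7 - 9i has j- and k-coefficients y = z = 0, so it lies in the complex subalgebra spanned by 1 and i.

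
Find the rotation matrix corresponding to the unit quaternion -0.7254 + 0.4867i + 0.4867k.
[[0.5262, 0.7061, 0.4738], [-0.7061, 0.0525, 0.7061], [0.4738, -0.7061, 0.5262]]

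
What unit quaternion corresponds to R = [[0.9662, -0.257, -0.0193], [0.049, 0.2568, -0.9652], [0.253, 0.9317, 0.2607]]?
0.788 + 0.6018i - 0.0864j + 0.0971k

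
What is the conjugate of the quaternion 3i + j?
-3i - j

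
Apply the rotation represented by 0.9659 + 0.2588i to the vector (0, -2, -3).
(0, -0.232, -3.598)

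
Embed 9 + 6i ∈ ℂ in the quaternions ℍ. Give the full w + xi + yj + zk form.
9 + 6i + 0j + 0k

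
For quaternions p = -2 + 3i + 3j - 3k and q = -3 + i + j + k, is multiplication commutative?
No: pq = 3 - 5i - 17j + 7k ≠ 3 - 17i - 5j + 7k = qp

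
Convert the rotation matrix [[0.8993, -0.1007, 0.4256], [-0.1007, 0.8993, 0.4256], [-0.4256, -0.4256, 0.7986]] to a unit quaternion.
0.9483 - 0.2244i + 0.2244j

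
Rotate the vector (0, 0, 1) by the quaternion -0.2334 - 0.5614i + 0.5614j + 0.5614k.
(-0.892, 0.368, -0.261)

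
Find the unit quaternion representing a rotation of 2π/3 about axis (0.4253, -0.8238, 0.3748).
0.5 + 0.3683i - 0.7134j + 0.3246k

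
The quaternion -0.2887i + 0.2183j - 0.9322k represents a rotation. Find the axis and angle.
axis = (-0.2887, 0.2183, -0.9322), θ = π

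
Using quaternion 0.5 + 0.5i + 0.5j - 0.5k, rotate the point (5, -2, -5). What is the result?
(-2, 5, -5)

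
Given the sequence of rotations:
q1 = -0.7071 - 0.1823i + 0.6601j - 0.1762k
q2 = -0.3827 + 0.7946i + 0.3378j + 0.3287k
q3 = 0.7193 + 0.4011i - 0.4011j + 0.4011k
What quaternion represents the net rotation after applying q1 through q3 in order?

q2 · q1 = 0.2504 - 0.7686i - 0.4114j + 0.4211k
q3 · q2 · q1 = 0.1545 - 0.4563i - 0.8735j - 0.07k
0.1545 - 0.4563i - 0.8735j - 0.07k


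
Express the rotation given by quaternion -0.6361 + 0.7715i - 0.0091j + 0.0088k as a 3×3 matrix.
[[0.9997, -0.0028, 0.0252], [-0.0252, -0.1906, 0.9813], [0.002, -0.9817, -0.1906]]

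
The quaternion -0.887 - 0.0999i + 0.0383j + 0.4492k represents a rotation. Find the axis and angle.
axis = (-0.2163, 0.0829, 0.9728), θ = 305°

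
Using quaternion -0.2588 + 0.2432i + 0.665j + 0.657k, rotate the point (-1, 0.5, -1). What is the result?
(1.104, -0.974, -0.287)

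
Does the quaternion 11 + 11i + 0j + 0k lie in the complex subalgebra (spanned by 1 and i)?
Yes. The quaternion 11 + 11i has j- and k-coefficients y = z = 0, so it lies in the complex subalgebra spanned by 1 and i.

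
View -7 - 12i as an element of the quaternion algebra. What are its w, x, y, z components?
-7 - 12i + 0j + 0k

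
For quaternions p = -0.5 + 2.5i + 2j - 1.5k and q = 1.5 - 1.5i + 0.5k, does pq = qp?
No: pq = 3.75 + 5.5i + 4j + 0.5k ≠ 3.75 + 3.5i + 2j - 5.5k = qp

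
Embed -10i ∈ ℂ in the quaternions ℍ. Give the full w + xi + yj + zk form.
0 - 10i + 0j + 0k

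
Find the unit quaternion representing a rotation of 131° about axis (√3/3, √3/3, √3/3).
0.4147 + 0.5254i + 0.5254j + 0.5254k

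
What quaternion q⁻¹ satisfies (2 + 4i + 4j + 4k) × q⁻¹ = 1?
0.0385 - 0.0769i - 0.0769j - 0.0769k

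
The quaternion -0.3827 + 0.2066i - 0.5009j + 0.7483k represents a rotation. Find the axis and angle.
axis = (0.2236, -0.5422, 0.81), θ = 5π/4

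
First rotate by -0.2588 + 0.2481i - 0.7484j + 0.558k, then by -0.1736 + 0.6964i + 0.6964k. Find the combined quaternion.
-0.5164 + 0.2979i - 0.0859j - 0.7983k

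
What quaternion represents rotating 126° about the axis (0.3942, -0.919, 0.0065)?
0.454 + 0.3512i - 0.8188j + 0.0058k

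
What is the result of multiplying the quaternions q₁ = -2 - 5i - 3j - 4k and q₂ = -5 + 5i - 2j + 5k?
49 - 8i + 24j + 35k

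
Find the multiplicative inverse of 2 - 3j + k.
0.1429 + 0.2143j - 0.0714k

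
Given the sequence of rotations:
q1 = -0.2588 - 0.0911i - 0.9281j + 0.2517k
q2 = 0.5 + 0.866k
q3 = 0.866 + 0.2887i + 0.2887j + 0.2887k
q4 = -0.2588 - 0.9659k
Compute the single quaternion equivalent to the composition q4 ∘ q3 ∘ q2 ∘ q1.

q2 · q1 = -0.3474 + 0.7582i - 0.5429j - 0.0983k
q3 · q2 · q1 = -0.3346 + 0.6847i - 0.3232j - 0.561k
q4 · q3 · q2 · q1 = -0.4553 - 0.4894i - 0.5777j + 0.4684k
-0.4553 - 0.4894i - 0.5777j + 0.4684k


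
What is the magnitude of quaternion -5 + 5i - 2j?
√54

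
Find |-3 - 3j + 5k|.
√43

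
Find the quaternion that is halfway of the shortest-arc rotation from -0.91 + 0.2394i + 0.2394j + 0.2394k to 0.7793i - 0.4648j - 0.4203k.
-0.6355 - 0.377i + 0.4918j + 0.4607k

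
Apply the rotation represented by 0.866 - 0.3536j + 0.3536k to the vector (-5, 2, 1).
(-4.337, -1.812, -2.812)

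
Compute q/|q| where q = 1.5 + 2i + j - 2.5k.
0.4082 + 0.5443i + 0.2722j - 0.6804k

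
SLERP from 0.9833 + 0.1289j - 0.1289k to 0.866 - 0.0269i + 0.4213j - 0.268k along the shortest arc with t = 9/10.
0.8827 - 0.0243i + 0.3938j - 0.2553k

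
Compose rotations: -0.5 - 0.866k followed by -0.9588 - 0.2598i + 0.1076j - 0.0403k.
0.4445 + 0.0367i - 0.2788j + 0.8505k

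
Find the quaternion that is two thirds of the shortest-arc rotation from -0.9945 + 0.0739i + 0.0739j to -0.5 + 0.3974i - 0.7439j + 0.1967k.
-0.771 + 0.3266i - 0.5266j + 0.147k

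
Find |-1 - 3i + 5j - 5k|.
√60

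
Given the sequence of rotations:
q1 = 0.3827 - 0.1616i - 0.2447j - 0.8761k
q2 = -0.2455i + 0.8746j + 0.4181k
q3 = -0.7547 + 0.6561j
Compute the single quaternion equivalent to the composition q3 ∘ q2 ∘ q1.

q2 · q1 = 0.5406 - 0.7579i + 0.0521j + 0.3614k
q3 · q2 · q1 = -0.4422 + 0.8091i + 0.3154j + 0.2245k
-0.4422 + 0.8091i + 0.3154j + 0.2245k


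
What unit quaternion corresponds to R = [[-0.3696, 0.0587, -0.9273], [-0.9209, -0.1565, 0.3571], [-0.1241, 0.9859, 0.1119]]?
-0.3827 - 0.4108i + 0.5247j + 0.6399k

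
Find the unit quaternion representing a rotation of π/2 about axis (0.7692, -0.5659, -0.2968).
0.7071 + 0.5439i - 0.4002j - 0.2099k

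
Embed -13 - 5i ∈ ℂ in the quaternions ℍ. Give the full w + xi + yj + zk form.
-13 - 5i + 0j + 0k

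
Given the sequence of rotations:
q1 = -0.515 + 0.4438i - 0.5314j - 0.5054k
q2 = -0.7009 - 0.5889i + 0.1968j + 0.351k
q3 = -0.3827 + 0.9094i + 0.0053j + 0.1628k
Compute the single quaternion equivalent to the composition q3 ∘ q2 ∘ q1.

q2 · q1 = 0.9043 + 0.0793i + 0.1293j + 0.3991k
q3 · q2 · q1 = -0.4838 + 0.7731i - 0.3947j + 0.1116k
-0.4838 + 0.7731i - 0.3947j + 0.1116k


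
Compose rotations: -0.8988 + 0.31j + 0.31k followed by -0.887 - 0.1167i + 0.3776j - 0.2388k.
0.7542 + 0.296i - 0.5782j - 0.0965k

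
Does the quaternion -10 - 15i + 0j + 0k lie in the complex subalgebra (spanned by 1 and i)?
Yes. The quaternion -10 - 15i has j- and k-coefficients y = z = 0, so it lies in the complex subalgebra spanned by 1 and i.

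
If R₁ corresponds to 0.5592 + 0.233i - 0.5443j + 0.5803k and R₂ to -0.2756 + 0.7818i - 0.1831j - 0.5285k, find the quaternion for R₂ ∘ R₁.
-0.1292 - 0.0209i - 0.5292j - 0.8383k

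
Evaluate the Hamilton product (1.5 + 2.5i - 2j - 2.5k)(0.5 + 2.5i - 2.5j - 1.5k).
-14.25 + 1.75i - 7.25j - 4.75k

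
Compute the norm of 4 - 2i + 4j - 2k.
√40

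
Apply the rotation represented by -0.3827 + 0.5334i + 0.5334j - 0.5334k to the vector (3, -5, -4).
(2.691, 4.265, 4.956)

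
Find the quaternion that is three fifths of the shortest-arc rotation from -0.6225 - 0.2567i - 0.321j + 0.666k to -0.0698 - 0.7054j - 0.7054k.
-0.2787 - 0.1364i + 0.3566j + 0.8812k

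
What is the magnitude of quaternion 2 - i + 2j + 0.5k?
3.041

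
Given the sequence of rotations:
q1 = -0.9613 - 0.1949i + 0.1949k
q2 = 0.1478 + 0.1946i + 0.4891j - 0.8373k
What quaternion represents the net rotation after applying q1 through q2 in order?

q2 · q1 = 0.059 - 0.1205i - 0.3449j + 0.929k
0.059 - 0.1205i - 0.3449j + 0.929k


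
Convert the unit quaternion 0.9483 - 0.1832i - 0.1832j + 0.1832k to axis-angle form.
axis = (-√3/3, -√3/3, √3/3), θ = 37°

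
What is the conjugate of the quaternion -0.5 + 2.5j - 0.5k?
-0.5 - 2.5j + 0.5k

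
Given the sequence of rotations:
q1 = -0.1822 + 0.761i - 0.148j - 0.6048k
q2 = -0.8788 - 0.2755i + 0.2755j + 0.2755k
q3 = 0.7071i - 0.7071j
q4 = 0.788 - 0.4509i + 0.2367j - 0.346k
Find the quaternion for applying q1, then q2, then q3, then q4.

q2 · q1 = 0.5772 - 0.7444i + 0.1229j + 0.3124k
q3 · q2 · q1 = 0.6133 + 0.1872i - 0.629j - 0.4395k
q4 · q3 · q2 · q1 = 0.5645 - 0.4507i - 0.6134j - 0.3192k
0.5645 - 0.4507i - 0.6134j - 0.3192k


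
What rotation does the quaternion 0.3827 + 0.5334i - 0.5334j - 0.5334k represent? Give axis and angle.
axis = (√3/3, -√3/3, -√3/3), θ = 3π/4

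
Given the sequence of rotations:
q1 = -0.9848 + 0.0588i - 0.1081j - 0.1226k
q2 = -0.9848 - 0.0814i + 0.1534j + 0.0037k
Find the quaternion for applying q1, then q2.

q2 · q1 = 0.9917 + 0.0038i - 0.0544j + 0.1169k
0.9917 + 0.0038i - 0.0544j + 0.1169k


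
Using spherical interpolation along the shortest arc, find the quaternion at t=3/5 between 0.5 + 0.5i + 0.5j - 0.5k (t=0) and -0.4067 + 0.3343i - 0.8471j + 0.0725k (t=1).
0.5115 + 0.008i + 0.8108j - 0.2844k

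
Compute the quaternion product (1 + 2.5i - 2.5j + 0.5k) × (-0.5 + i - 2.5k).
-1.75 + 6i + 8j - 0.25k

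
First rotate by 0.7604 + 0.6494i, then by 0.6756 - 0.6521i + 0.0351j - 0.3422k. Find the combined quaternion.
0.9372 - 0.0571i - 0.1955j - 0.283k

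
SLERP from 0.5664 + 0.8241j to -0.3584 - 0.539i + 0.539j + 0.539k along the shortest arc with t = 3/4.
-0.1197 - 0.466i + 0.7426j + 0.466k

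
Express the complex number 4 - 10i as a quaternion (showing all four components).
4 - 10i + 0j + 0k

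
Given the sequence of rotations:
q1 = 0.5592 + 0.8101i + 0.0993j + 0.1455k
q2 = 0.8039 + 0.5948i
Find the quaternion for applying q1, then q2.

q2 · q1 = -0.0323 + 0.9839i - 0.0067j + 0.176k
-0.0323 + 0.9839i - 0.0067j + 0.176k


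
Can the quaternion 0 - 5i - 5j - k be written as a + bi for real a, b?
No. The quaternion -5i - 5j - k has j-coefficient y = -5 and k-coefficient z = -1, not both zero, so it does not lie in the complex subalgebra spanned by 1 and i.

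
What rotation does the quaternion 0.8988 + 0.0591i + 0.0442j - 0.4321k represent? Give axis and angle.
axis = (0.1348, 0.1008, -0.9857), θ = 52°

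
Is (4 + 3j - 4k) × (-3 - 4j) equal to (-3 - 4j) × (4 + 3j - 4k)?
No: pq = -16i - 25j + 12k ≠ 16i - 25j + 12k = qp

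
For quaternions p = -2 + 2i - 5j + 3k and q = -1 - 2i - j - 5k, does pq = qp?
No: pq = 16 + 30i + 11j - 5k ≠ 16 - 26i + 3j + 19k = qp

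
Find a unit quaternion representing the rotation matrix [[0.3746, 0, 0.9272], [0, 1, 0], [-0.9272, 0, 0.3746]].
0.829 + 0.5592j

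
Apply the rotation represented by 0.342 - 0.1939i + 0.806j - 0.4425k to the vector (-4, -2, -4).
(-0.108, 3.717, 4.709)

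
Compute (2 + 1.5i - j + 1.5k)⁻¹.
0.2105 - 0.1579i + 0.1053j - 0.1579k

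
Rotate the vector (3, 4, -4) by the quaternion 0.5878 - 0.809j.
(2.877, 4, 4.089)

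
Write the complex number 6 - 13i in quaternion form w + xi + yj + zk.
6 - 13i + 0j + 0k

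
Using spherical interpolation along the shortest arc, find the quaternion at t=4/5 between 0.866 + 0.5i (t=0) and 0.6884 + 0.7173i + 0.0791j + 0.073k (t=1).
0.7295 + 0.6785i + 0.0636j + 0.0587k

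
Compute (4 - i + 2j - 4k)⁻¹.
0.1081 + 0.027i - 0.0541j + 0.1081k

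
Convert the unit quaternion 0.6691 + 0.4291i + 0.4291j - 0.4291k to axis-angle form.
axis = (√3/3, √3/3, -√3/3), θ = 96°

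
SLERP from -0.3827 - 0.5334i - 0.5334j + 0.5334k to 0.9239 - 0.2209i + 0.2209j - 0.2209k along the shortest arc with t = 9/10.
-0.9121 + 0.1417i - 0.2721j + 0.2721k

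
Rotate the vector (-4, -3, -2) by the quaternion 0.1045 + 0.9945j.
(3.497, -3, 2.788)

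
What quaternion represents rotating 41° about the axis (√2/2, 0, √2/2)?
0.9367 + 0.2476i + 0.2476k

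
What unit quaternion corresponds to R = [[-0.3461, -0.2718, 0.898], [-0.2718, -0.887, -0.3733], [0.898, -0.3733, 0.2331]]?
0.5718i - 0.2377j + 0.7852k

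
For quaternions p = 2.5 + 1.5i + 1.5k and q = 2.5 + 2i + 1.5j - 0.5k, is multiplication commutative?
No: pq = 4 + 6.5i + 7.5j + 4.75k ≠ 4 + 11i + 0.25k = qp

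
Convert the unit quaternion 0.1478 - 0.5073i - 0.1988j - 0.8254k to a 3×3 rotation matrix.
[[-0.4416, 0.4457, 0.7787], [-0.0423, -0.8773, 0.4781], [0.8962, 0.1782, 0.4063]]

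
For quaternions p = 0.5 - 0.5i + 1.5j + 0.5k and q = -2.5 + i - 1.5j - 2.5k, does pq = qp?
No: pq = 2.75 - 1.25i - 5.25j - 3.25k ≠ 2.75 + 4.75i - 3.75j - 1.75k = qp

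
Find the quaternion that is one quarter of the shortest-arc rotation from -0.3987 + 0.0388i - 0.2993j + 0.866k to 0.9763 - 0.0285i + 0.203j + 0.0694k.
-0.6386 + 0.0413i - 0.3135j + 0.7015k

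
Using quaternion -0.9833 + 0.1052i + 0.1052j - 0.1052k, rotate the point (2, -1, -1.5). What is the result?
(2.44, -0.775, -0.835)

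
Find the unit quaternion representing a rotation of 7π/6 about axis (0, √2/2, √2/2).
-0.2588 + 0.683j + 0.683k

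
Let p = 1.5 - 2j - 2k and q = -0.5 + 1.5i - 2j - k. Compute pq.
-6.75 + 0.25i - 5j + 2.5k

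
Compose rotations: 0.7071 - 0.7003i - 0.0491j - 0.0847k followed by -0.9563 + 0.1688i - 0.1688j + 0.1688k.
-0.552 + 0.8116i - 0.1763j + 0.0739k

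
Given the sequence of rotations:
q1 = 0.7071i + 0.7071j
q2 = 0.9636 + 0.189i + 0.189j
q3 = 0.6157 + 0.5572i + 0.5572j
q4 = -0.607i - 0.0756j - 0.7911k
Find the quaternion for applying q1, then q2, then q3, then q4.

q2 · q1 = -0.2673 + 0.6814i + 0.6814j
q3 · q2 · q1 = -0.9239 + 0.2706i + 0.2706j
q4 · q3 · q2 · q1 = 0.1847 + 0.7749i - 0.1442j + 0.5871k
0.1847 + 0.7749i - 0.1442j + 0.5871k


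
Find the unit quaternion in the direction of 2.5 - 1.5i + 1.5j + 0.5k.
0.7538 - 0.4523i + 0.4523j + 0.1508k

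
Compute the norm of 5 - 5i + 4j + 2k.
√70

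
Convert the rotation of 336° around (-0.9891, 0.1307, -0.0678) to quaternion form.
-0.9781 - 0.2056i + 0.0272j - 0.0141k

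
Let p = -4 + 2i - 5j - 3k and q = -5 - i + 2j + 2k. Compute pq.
38 - 10i + 16j + 6k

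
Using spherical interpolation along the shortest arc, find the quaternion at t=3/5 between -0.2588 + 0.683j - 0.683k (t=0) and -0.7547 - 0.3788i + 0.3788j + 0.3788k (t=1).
-0.7029 - 0.2836i + 0.6474j - 0.0802k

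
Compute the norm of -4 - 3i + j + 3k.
√35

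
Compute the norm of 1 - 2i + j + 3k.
√15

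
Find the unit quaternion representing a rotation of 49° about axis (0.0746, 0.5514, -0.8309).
0.91 + 0.0309i + 0.2287j - 0.3446k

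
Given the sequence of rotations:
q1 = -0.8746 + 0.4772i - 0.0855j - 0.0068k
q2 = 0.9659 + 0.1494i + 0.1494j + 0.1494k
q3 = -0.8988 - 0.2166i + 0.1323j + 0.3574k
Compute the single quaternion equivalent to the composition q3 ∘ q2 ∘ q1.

q2 · q1 = -0.9023 + 0.342i - 0.1409j - 0.2213k
q3 · q2 · q1 = 0.9828 - 0.0909i + 0.0816j - 0.1383k
0.9828 - 0.0909i + 0.0816j - 0.1383k


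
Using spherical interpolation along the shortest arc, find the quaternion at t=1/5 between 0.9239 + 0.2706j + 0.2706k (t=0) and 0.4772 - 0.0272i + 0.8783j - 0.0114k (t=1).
0.8783 - 0.0061i + 0.4226j + 0.2234k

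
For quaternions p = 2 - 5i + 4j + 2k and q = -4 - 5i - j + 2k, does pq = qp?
No: pq = -33 + 20i - 18j + 21k ≠ -33 - 18j - 29k = qp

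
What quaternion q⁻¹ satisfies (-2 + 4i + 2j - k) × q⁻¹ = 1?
-0.08 - 0.16i - 0.08j + 0.04k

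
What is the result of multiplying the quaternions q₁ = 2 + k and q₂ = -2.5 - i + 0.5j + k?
-6 - 2.5i - 0.5k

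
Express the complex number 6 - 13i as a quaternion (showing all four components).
6 - 13i + 0j + 0k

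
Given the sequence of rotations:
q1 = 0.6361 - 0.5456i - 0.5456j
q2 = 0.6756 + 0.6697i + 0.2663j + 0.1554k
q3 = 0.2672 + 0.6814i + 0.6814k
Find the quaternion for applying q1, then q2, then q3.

q2 · q1 = 0.9404 + 0.1422i - 0.284j - 0.1212k
q3 · q2 · q1 = 0.237 + 0.8723i + 0.1036j + 0.4149k
0.237 + 0.8723i + 0.1036j + 0.4149k


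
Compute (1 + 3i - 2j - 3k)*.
1 - 3i + 2j + 3k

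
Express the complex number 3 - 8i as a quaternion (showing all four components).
3 - 8i + 0j + 0k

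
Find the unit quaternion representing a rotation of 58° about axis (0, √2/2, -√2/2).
0.8746 + 0.3428j - 0.3428k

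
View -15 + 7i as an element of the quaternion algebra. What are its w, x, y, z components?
-15 + 7i + 0j + 0k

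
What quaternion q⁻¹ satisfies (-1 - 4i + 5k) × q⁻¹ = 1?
-0.0238 + 0.0952i - 0.119k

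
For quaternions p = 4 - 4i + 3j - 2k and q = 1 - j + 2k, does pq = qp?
No: pq = 11 + 7j + 10k ≠ 11 - 8i - 9j + 2k = qp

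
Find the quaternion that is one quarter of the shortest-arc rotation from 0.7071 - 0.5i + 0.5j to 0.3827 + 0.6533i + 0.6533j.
0.7336 - 0.213i + 0.6454j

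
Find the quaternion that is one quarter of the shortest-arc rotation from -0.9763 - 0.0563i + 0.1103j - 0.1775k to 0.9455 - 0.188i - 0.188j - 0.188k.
-0.9874 + 0.0057i + 0.1325j - 0.0866k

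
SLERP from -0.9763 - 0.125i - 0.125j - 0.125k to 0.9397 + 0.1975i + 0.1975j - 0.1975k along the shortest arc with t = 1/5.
-0.9781 - 0.141i - 0.141j - 0.0605k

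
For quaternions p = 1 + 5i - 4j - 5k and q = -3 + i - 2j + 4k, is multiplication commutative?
No: pq = 4 - 40i - 15j + 13k ≠ 4 + 12i + 35j + 25k = qp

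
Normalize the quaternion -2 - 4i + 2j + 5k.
-0.2857 - 0.5714i + 0.2857j + 0.7143k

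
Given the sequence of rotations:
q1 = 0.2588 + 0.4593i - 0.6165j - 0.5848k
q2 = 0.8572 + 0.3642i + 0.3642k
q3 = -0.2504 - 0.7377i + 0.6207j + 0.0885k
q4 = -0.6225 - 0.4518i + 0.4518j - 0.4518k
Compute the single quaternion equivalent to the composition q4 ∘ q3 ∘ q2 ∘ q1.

q2 · q1 = 0.2676 + 0.7125i - 0.1482j - 0.6316k
q3 · q2 · q1 = 0.6065 - 0.7547i - 0.1997j - 0.1511k
q4 · q3 · q2 · q1 = -0.6966 + 0.0373i + 0.671j + 0.2512k
-0.6966 + 0.0373i + 0.671j + 0.2512k


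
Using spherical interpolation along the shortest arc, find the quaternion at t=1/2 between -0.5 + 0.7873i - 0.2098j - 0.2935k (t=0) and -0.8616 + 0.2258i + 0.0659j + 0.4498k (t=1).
-0.7961 + 0.5923i - 0.0841j + 0.0914k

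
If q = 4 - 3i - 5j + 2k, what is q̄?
4 + 3i + 5j - 2k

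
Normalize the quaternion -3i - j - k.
-0.9045i - 0.3015j - 0.3015k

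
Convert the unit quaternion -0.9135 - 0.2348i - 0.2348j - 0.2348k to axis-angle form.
axis = (-√3/3, -√3/3, -√3/3), θ = 312°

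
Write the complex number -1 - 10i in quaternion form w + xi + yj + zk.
-1 - 10i + 0j + 0k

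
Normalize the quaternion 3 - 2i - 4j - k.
0.5477 - 0.3651i - 0.7303j - 0.1826k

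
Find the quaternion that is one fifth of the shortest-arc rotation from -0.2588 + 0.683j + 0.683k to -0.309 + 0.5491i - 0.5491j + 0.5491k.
-0.3323 + 0.1618i + 0.475j + 0.7986k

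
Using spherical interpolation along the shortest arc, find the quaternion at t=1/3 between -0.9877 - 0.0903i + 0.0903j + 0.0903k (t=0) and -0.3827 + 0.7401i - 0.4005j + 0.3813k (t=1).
-0.9353 + 0.2459i - 0.1007j + 0.2336k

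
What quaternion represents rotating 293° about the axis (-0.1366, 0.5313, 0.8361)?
-0.8339 - 0.0754i + 0.2932j + 0.4615k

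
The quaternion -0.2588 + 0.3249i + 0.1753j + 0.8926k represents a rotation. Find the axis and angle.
axis = (0.3364, 0.1815, 0.9241), θ = 7π/6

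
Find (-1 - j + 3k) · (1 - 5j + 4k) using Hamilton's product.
-18 + 11i + 4j - k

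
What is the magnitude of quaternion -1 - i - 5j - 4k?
√43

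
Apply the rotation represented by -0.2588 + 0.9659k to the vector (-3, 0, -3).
(2.598, 1.5, -3)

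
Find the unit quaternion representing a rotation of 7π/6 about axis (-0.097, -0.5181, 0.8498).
-0.2588 - 0.0937i - 0.5004j + 0.8208k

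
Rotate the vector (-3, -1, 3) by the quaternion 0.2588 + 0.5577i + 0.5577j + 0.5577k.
(3.131, -1.488, -2.643)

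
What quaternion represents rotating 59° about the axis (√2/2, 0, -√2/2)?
0.8704 + 0.3482i - 0.3482k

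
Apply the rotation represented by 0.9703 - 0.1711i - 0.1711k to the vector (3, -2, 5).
(2.453, -1.102, 5.547)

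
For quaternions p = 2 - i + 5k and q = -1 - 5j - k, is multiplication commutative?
No: pq = 3 + 26i - 11j - 2k ≠ 3 - 24i - 9j - 12k = qp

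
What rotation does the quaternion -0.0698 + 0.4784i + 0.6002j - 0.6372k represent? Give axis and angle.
axis = (0.4796, 0.6017, -0.6388), θ = 188°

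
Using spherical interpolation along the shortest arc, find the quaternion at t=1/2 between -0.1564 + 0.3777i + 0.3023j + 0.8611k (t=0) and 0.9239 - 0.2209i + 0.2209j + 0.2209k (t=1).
0.535 + 0.1093i + 0.3647j + 0.7542k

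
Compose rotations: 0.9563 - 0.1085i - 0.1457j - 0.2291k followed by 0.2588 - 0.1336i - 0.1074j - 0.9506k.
-0.0004 - 0.2697i - 0.0679j - 0.9605k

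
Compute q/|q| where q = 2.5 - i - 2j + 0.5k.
0.7372 - 0.2949i - 0.5898j + 0.1474k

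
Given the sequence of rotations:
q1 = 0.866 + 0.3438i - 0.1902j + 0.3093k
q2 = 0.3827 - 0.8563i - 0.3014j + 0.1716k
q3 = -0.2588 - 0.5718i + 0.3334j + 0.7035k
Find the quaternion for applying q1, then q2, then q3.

q2 · q1 = 0.5154 - 0.6706i - 0.01j + 0.5335k
q3 · q2 · q1 = -0.8888 + 0.0637i + 0.0077j + 0.4538k
-0.8888 + 0.0637i + 0.0077j + 0.4538k


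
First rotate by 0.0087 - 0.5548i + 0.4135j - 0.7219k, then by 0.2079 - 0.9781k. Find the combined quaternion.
-0.7043 + 0.2891i + 0.6286j - 0.1586k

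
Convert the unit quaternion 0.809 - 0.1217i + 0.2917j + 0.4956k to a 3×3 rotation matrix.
[[0.3386, -0.8729, 0.3513], [0.7309, 0.4791, 0.486], [-0.5926, 0.0922, 0.8002]]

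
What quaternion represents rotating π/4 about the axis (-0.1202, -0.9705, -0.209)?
0.9239 - 0.046i - 0.3714j - 0.08k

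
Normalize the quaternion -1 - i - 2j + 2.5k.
-0.2857 - 0.2857i - 0.5714j + 0.7143k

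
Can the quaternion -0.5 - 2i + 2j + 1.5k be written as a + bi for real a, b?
No. The quaternion -0.5 - 2i + 2j + 1.5k has j-coefficient y = 2 and k-coefficient z = 1.5, not both zero, so it does not lie in the complex subalgebra spanned by 1 and i.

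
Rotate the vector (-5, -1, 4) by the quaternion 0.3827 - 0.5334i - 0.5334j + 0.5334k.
(-3.38, -5.391, 1.229)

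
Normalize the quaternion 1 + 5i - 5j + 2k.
0.1348 + 0.6742i - 0.6742j + 0.2697k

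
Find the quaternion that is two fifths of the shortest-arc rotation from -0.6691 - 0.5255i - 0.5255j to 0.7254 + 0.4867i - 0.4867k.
-0.7395 - 0.5449i - 0.3346j + 0.2104k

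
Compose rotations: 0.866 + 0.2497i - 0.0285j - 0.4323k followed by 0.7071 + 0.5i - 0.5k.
0.2713 + 0.5953i + 0.0711j - 0.7529k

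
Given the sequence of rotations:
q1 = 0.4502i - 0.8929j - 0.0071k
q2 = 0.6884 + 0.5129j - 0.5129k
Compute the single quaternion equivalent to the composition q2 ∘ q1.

q2 · q1 = 0.4543 - 0.1517i - 0.8456j - 0.2358k
0.4543 - 0.1517i - 0.8456j - 0.2358k


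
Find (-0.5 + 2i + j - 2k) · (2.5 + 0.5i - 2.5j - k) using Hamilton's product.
-1.75 - 1.25i + 4.75j - 10k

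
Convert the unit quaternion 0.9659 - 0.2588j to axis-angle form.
axis = (0, -1, 0), θ = π/6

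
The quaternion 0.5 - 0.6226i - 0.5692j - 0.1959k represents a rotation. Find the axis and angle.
axis = (-0.7189, -0.6573, -0.2262), θ = 2π/3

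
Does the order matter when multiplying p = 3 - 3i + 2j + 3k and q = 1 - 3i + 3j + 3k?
Yes: pq = -21 - 15i + 11j + 9k ≠ -21 - 9i + 11j + 15k = qp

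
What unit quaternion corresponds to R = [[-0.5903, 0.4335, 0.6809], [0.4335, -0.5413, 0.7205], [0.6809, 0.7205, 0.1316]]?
0.4526i + 0.4789j + 0.7522k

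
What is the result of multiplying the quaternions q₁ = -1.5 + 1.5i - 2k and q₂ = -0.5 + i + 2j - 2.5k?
-5.75 + 1.75i - 1.25j + 7.75k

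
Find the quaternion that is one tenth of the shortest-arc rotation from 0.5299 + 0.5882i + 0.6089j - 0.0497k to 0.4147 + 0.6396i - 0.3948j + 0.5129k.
0.5571 + 0.6418i + 0.5266j + 0.0197k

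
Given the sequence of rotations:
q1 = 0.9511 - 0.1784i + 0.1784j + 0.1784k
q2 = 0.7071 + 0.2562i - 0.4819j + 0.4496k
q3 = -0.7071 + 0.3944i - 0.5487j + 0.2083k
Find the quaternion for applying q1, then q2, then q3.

q2 · q1 = 0.724 - 0.0487i - 0.4581j + 0.5135k
q3 · q2 · q1 = -0.8511 + 0.1336i - 0.286j - 0.4197k
-0.8511 + 0.1336i - 0.286j - 0.4197k


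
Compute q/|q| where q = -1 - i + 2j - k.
-0.378 - 0.378i + 0.7559j - 0.378k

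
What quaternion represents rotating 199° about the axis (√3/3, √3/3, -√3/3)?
-0.165 + 0.5694i + 0.5694j - 0.5694k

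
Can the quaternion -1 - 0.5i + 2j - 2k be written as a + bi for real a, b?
No. The quaternion -1 - 0.5i + 2j - 2k has j-coefficient y = 2 and k-coefficient z = -2, not both zero, so it does not lie in the complex subalgebra spanned by 1 and i.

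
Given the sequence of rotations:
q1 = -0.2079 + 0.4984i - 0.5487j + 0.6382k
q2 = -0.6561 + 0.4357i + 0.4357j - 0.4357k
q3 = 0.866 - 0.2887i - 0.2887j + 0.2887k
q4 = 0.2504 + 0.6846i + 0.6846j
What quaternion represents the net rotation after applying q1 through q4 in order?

q2 · q1 = 0.4364 - 0.3786i - 0.2258j - 0.7844k
q3 · q2 · q1 = 0.4299 - 0.1622i - 0.6573j - 0.5974k
q4 · q3 · q2 · q1 = 0.6687 - 0.1553i + 0.5387j - 0.4885k
0.6687 - 0.1553i + 0.5387j - 0.4885k


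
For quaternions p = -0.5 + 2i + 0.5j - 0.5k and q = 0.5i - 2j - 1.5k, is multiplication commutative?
No: pq = -0.75 - 2i + 3.75j - 3.5k ≠ -0.75 + 1.5i - 1.75j + 5k = qp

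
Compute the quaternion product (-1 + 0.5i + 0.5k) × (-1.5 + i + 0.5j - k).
1.5 - 2i + 0.5j + 0.5k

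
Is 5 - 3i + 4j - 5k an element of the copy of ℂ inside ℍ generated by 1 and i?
No. The quaternion 5 - 3i + 4j - 5k has j-coefficient y = 4 and k-coefficient z = -5, not both zero, so it does not lie in the complex subalgebra spanned by 1 and i.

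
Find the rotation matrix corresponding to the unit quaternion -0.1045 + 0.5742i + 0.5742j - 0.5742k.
[[-0.3188, 0.5394, -0.7794], [0.7794, -0.3188, -0.5394], [-0.5394, -0.7794, -0.3188]]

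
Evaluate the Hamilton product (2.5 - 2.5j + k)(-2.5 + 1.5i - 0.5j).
-7.5 + 4.25i + 6.5j + 1.25k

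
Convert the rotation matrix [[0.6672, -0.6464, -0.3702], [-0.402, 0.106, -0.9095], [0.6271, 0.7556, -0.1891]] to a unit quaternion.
0.6293 + 0.6615i - 0.3962j + 0.0971k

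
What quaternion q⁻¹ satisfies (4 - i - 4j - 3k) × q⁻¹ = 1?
0.0952 + 0.0238i + 0.0952j + 0.0714k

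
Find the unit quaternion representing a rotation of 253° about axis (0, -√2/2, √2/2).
-0.5948 - 0.5684j + 0.5684k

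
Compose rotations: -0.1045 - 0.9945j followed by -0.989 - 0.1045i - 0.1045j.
-0.0006 + 0.0109i + 0.9945j + 0.1039k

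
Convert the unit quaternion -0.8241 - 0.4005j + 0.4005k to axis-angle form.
axis = (0, -√2/2, √2/2), θ = 291°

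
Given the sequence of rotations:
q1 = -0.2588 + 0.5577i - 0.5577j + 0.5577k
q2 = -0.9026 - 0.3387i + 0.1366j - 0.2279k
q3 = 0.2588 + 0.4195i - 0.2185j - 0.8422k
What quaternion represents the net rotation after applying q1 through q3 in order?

q2 · q1 = 0.6258 - 0.4666i + 0.5298j - 0.3317k
q3 · q2 · q1 = 0.1941 + 0.6604i + 0.5325j - 0.4926k
0.1941 + 0.6604i + 0.5325j - 0.4926k


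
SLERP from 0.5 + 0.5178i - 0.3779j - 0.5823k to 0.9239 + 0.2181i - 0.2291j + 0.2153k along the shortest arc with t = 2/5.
0.7641 + 0.4489i - 0.3601j - 0.2914k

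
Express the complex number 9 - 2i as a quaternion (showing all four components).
9 - 2i + 0j + 0k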